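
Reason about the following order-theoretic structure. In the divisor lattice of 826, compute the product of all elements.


Divisors of 826: [1, 2, 7, 14, 59, 118, 413, 826]
Product = n^(d(n)/2) = 826^(8/2)
Product = 465500540176


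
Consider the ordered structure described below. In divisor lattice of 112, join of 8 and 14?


In a divisor lattice, join = lcm (least common multiple).
gcd(8,14) = 2
lcm(8,14) = 8*14/gcd = 112/2 = 56


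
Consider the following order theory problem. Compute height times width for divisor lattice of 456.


Height = length of longest chain minus 1; width = size of largest antichain.
A maximum chain: 1 | 19 | 57 | 114 | 228 | 456  (height 5).
A maximum antichain: {4, 6, 38, 57}  (width 4).
Product = 5 * 4 = 20


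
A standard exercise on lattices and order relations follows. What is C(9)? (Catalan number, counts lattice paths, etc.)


C(n) = C(2n, n) / (n+1).
C(18, 9) = 48620
C(9) = 48620 / 10 = 4862


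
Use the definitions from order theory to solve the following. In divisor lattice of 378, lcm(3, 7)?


Join=lcm.
gcd(3,7)=1
lcm=21


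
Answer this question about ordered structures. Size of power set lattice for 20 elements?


Power set = 2^n.
2^20 = 1048576


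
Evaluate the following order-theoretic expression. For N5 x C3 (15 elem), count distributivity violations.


Distributive law: a ^ (b v c) = (a ^ b) v (a ^ c).
Check all 15^3 = 3375 ordered triples (a,b,c).
  e.g. a=(b,0), b=(a,0), c=(c,0): lhs=(b,0) != rhs=(a,0)
  e.g. a=(b,0), b=(a,0), c=(c,1): lhs=(b,0) != rhs=(a,0)
Total violating triples: 54


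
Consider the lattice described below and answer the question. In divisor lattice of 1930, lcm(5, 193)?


Join=lcm.
gcd(5,193)=1
lcm=965


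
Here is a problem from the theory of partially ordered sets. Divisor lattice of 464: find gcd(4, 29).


In a divisor lattice, meet = gcd (greatest common divisor).
By Euclidean algorithm or factoring: gcd(4,29) = 1


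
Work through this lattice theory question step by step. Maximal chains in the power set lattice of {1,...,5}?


A maximal chain goes from the minimum element to a maximal element via cover relations.
Counting all min-to-max paths in the cover graph.
Total maximal chains: 120


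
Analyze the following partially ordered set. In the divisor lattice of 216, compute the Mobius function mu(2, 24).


In a divisor lattice, mu(a,b) = mu(b/a) where mu is the classical Mobius function.
b/a = 24/2 = 12
Prime factorization of 12: primes [2, 3]
12 is not squarefree, so mu(12) = 0


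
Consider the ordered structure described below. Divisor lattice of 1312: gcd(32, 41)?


Meet=gcd.
gcd(32,41)=1


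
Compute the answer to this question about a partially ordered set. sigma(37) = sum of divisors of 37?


sigma(n) = sum of divisors.
Divisors of 37: [1, 37]
Sum = 38


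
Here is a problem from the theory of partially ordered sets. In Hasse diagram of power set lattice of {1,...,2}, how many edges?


A cover relation a -< b holds when a < b with no c strictly between.
Cover relations:
  {} -< {1}
  {} -< {2}
  {1} -< {1,2}
  {2} -< {1,2}
Total: 4


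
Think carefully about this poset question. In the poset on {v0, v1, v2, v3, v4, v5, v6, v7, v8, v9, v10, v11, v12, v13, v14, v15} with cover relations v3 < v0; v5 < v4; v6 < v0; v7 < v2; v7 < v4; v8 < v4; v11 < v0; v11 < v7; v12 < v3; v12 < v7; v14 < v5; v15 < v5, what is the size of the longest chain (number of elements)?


A chain is a totally ordered subset; we count the number of elements in a maximum chain.
Compute, for each element x, the size of the longest chain ending at x:
  v1: 1
  v6: 1
  v8: 1
  v9: 1
  v10: 1
  v11: 1
  ...
A maximum chain: v12 < v3 < v0
Number of elements in the longest chain: 3


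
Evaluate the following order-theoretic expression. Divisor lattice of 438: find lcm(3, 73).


In a divisor lattice, join = lcm (least common multiple).
gcd(3,73) = 1
lcm(3,73) = 3*73/gcd = 219/1 = 219


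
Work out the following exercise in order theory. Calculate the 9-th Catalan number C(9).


C(n) = C(2n, n) / (n+1).
C(18, 9) = 48620
C(9) = 48620 / 10 = 4862


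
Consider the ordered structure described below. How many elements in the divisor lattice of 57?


Divisors of 57: [1, 3, 19, 57]
Count: 4


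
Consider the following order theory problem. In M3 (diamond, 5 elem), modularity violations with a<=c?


Modular law: if a <= c then a v (b ^ c) = (a v b) ^ c.
Check all triples (a,b,c) with a <= c among 5 elements.
This lattice is modular (diamonds M_m and their chain-products are modular).
Total violating triples: 0


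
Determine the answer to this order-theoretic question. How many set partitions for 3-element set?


B(n) = number of set partitions of an n-element set.
B(n) satisfies the recurrence: B(n+1) = sum_k C(n,k)*B(k).
B(3) = 5


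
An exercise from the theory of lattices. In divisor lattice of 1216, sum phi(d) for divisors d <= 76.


Divisors of 1216 up to 76: [1, 2, 4, 8, 16, 19, 32, 38, 64, 76]
phi values: [1, 1, 2, 4, 8, 18, 16, 18, 32, 36]
Sum = 136


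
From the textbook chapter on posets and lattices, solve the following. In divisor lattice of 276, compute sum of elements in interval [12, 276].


Interval [12,276] in divisors of 276: [12, 276]
Sum = 288


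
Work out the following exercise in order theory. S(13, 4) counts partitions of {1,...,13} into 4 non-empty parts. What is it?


S(n,k) = k*S(n-1,k) + S(n-1,k-1).
S(12,4) = 611501, S(12,3) = 86526
S(13,4) = 4*611501 + 86526 = 2446004 + 86526
S(13,4) = 2532530


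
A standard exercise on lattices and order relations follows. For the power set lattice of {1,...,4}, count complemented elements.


An element a is complemented if some b has a meet b = bottom, a join b = top.
every subset A has complement S\A, so all elements are complemented.
Complemented elements: {}, {1}, {2}, {3}, {4}, {1,2}, ... (10 more)
Count: 16


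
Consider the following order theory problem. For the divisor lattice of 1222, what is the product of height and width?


Height = length of longest chain minus 1; width = size of largest antichain.
A maximum chain: 1 | 47 | 611 | 1222  (height 3).
A maximum antichain: {2, 13, 47}  (width 3).
Product = 3 * 3 = 9


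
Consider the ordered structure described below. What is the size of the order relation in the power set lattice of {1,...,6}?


The order relation is {(a,b) : a <= b}, reflexive so it includes (a,a).
Examples: ({},{}), ({},{1,2}), ({},{1,2,3}), ({},{1,2,3,4}), ({},{1,2,3,4,5}), ...
Total ordered pairs: 729


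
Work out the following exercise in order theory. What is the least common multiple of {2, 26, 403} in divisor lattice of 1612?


In a divisor lattice, join = lcm (least common multiple).
Compute lcm iteratively: start with first element, then lcm(current, next).
Elements: [2, 26, 403]
lcm(2,26) = 26
lcm(26,403) = 806
Final lcm = 806


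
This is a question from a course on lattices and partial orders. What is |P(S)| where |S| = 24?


Power set = 2^n.
2^24 = 16777216


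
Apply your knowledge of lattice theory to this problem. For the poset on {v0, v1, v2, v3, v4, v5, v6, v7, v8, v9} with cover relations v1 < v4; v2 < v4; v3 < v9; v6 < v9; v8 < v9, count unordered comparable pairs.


A comparable pair {a,b} has a < b or b < a in the order.
Count unordered pairs where one element is strictly below the other.
Examples: {v1,v4}, {v2,v4}, {v3,v9}, {v6,v9}, ...
Total comparable pairs: 5


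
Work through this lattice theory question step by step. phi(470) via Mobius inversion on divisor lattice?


phi(n) = n * prod_{p|n} (1 - 1/p).
Prime divisors of 470: [2, 5, 47]
phi(470) = 470 * (1 - 1/2) * (1 - 1/5) * (1 - 1/47)
phi(470) = 184


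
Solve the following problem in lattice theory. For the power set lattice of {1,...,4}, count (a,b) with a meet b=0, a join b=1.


Complement pair (a,b): a meet b = bottom, a join b = top.
Here: A intersect B = {} and A union B = {1,...,4}.
Pairs found: ({},{1,2,3,4}), ({1},{2,3,4}), ({2},{1,3,4}), ({3},{1,2,4}), ... (12 more)
Total ordered pairs: 16


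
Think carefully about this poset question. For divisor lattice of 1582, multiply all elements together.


Divisors of 1582: [1, 2, 7, 14, 113, 226, 791, 1582]
Product = n^(d(n)/2) = 1582^(8/2)
Product = 6263627420176


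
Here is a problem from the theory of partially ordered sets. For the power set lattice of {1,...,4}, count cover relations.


A cover relation a -< b holds when a < b with no c strictly between.
Cover relations:
  {} -< {1}
  {} -< {2}
  {} -< {3}
  {} -< {4}
  {1} -< {1,2}
  {1} -< {1,3}
  {1} -< {1,4}
  {2} -< {1,2}
  ...24 more
Total: 32


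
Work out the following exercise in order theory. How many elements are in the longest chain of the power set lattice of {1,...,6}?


A chain is a totally ordered subset; we count the number of elements in a maximum chain.
Compute, for each element x, the size of the longest chain ending at x:
  {}: 1
  {1}: 2
  {2}: 2
  {3}: 2
  {4}: 2
  {5}: 2
  ...
A maximum chain: {} < {1} < {1,2} < {1,2,3} < {1,2,3,4} < {1,2,3,4,5} < {1,2,3,4,5,6}
Number of elements in the longest chain: 7


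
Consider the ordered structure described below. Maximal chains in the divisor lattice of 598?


A maximal chain goes from the minimum element to a maximal element via cover relations.
Counting all min-to-max paths in the cover graph.
Total maximal chains: 6


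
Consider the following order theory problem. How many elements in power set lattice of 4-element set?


Power set = 2^n.
2^4 = 16


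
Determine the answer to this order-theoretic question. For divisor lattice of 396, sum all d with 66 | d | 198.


Interval [66,198] in divisors of 396: [66, 198]
Sum = 264


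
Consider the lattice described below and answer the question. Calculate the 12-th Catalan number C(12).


C(n) = C(2n, n) / (n+1).
C(24, 12) = 2704156
C(12) = 2704156 / 13 = 208012


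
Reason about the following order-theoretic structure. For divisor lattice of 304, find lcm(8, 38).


In a divisor lattice, join = lcm (least common multiple).
Compute lcm iteratively: start with first element, then lcm(current, next).
Elements: [8, 38]
lcm(8,38) = 152
Final lcm = 152


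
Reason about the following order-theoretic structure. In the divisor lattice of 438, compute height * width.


Height = length of longest chain minus 1; width = size of largest antichain.
A maximum chain: 1 | 73 | 219 | 438  (height 3).
A maximum antichain: {2, 3, 73}  (width 3).
Product = 3 * 3 = 9


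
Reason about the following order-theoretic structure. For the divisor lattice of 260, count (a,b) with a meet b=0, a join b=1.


Complement pair (a,b): a meet b = bottom, a join b = top.
Here: gcd(a,b)=1 and lcm(a,b)=260, i.e. a*b=260 with a,b coprime.
Pairs found: (1,260), (4,65), (5,52), (13,20), ... (4 more)
Total ordered pairs: 8


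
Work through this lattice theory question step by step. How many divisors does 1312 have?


Divisors of 1312: [1, 2, 4, 8, 16, 32, 41, 82, 164, 328, 656, 1312]
Count: 12


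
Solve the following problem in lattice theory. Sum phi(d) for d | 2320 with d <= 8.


Divisors of 2320 up to 8: [1, 2, 4, 5, 8]
phi values: [1, 1, 2, 4, 4]
Sum = 12


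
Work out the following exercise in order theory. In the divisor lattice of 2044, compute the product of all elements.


Divisors of 2044: [1, 2, 4, 7, 14, 28, 73, 146, 292, 511, 1022, 2044]
Product = n^(d(n)/2) = 2044^(12/2)
Product = 72926496312011001856


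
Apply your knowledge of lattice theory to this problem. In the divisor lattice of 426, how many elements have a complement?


An element a is complemented if some b has a meet b = bottom, a join b = top.
a is complemented iff gcd(a, n/a)=1, i.e. a is a unitary divisor of 426.
Complemented elements: 1, 2, 3, 6, 71, 142, ... (2 more)
Count: 8


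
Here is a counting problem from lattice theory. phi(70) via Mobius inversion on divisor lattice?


phi(n) = n * prod_{p|n} (1 - 1/p).
Prime divisors of 70: [2, 5, 7]
phi(70) = 70 * (1 - 1/2) * (1 - 1/5) * (1 - 1/7)
phi(70) = 24


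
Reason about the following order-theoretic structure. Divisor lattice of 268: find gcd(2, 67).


In a divisor lattice, meet = gcd (greatest common divisor).
By Euclidean algorithm or factoring: gcd(2,67) = 1


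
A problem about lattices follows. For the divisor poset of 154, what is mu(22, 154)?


In a divisor lattice, mu(a,b) = mu(b/a) where mu is the classical Mobius function.
b/a = 154/22 = 7
Prime factorization of 7: primes [7]
7 is squarefree with 1 prime factor(s), so mu(7) = (-1)^1 = -1


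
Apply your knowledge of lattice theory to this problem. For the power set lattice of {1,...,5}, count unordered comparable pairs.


A comparable pair {a,b} has a < b or b < a in the order.
Count unordered pairs where one element is strictly below the other.
Examples: {{},{1}}, {{},{2}}, {{},{3}}, {{},{4}}, ...
Total comparable pairs: 211


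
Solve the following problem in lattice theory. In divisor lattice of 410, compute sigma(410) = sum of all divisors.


sigma(n) = sum of divisors.
Divisors of 410: [1, 2, 5, 10, 41, 82, 205, 410]
Sum = 756


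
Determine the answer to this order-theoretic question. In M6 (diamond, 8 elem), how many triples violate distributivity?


Distributive law: a ^ (b v c) = (a ^ b) v (a ^ c).
Check all 8^3 = 512 ordered triples (a,b,c).
  e.g. a=a1, b=a2, c=a3: lhs=a1 != rhs=0
  e.g. a=a1, b=a2, c=a4: lhs=a1 != rhs=0
Total violating triples: 120


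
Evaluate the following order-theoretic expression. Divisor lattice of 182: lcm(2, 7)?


Join=lcm.
gcd(2,7)=1
lcm=14


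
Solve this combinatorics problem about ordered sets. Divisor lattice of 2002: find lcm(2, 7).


In a divisor lattice, join = lcm (least common multiple).
gcd(2,7) = 1
lcm(2,7) = 2*7/gcd = 14/1 = 14


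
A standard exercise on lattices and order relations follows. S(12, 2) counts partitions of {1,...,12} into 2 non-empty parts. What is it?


S(n,k) = k*S(n-1,k) + S(n-1,k-1).
S(11,2) = 1023, S(11,1) = 1
S(12,2) = 2*1023 + 1 = 2046 + 1
S(12,2) = 2047


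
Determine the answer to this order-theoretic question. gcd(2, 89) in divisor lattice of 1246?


Meet=gcd.
gcd(2,89)=1


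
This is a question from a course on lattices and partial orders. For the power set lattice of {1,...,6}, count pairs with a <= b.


The order relation is {(a,b) : a <= b}, reflexive so it includes (a,a).
Examples: ({},{}), ({},{1,2}), ({},{1,2,3}), ({},{1,2,3,4}), ({},{1,2,3,4,5}), ...
Total ordered pairs: 729


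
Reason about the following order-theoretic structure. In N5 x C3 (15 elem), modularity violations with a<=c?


Modular law: if a <= c then a v (b ^ c) = (a v b) ^ c.
Check all triples (a,b,c) with a <= c among 15 elements.
  e.g. a=(a,0), b=(c,0), c=(b,0): lhs=(a,0) != rhs=(b,0)
  e.g. a=(a,0), b=(c,1), c=(b,0): lhs=(a,0) != rhs=(b,0)
Total violating triples: 18


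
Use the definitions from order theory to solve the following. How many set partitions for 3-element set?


B(n) = number of set partitions of an n-element set.
B(n) satisfies the recurrence: B(n+1) = sum_k C(n,k)*B(k).
B(3) = 5


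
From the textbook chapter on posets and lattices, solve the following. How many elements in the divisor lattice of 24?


Divisors of 24: [1, 2, 3, 4, 6, 8, 12, 24]
Count: 8


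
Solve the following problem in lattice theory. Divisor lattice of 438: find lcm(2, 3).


In a divisor lattice, join = lcm (least common multiple).
gcd(2,3) = 1
lcm(2,3) = 2*3/gcd = 6/1 = 6


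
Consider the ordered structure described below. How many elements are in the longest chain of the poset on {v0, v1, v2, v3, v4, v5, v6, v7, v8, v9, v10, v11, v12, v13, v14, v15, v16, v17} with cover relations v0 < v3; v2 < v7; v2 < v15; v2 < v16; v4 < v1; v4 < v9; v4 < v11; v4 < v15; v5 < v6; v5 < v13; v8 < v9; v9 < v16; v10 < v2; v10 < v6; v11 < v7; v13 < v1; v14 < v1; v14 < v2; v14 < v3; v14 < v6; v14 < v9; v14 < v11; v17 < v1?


A chain is a totally ordered subset; we count the number of elements in a maximum chain.
Compute, for each element x, the size of the longest chain ending at x:
  v0: 1
  v4: 1
  v5: 1
  v8: 1
  v10: 1
  v12: 1
  ...
A maximum chain: v5 < v13 < v1
Number of elements in the longest chain: 3


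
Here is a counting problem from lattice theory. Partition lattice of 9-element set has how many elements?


B(n) = number of set partitions of an n-element set.
B(n) satisfies the recurrence: B(n+1) = sum_k C(n,k)*B(k).
B(9) = 21147


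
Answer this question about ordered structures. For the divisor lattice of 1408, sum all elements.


sigma(n) = sum of divisors.
Divisors of 1408: [1, 2, 4, 8, 11, 16, 22, 32, 44, 64, 88, 128, 176, 352, 704, 1408]
Sum = 3060


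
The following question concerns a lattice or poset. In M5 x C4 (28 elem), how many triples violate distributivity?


Distributive law: a ^ (b v c) = (a ^ b) v (a ^ c).
Check all 28^3 = 21952 ordered triples (a,b,c).
  e.g. a=(a1,0), b=(a2,0), c=(a3,0): lhs=(a1,0) != rhs=(0,0)
  e.g. a=(a1,0), b=(a2,0), c=(a3,1): lhs=(a1,0) != rhs=(0,0)
Total violating triples: 3840


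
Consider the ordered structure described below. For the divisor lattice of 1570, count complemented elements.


An element a is complemented if some b has a meet b = bottom, a join b = top.
a is complemented iff gcd(a, n/a)=1, i.e. a is a unitary divisor of 1570.
Complemented elements: 1, 2, 5, 10, 157, 314, ... (2 more)
Count: 8


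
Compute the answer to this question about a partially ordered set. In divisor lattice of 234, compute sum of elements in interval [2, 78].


Interval [2,78] in divisors of 234: [2, 6, 26, 78]
Sum = 112


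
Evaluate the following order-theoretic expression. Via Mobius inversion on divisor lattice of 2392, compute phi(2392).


phi(n) = n * prod_{p|n} (1 - 1/p).
Prime divisors of 2392: [2, 13, 23]
phi(2392) = 2392 * (1 - 1/2) * (1 - 1/13) * (1 - 1/23)
phi(2392) = 1056


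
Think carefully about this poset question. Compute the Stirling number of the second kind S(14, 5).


S(n,k) = k*S(n-1,k) + S(n-1,k-1).
S(13,5) = 7508501, S(13,4) = 2532530
S(14,5) = 5*7508501 + 2532530 = 37542505 + 2532530
S(14,5) = 40075035


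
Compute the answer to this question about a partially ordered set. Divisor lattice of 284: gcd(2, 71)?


Meet=gcd.
gcd(2,71)=1


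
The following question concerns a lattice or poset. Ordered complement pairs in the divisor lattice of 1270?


Complement pair (a,b): a meet b = bottom, a join b = top.
Here: gcd(a,b)=1 and lcm(a,b)=1270, i.e. a*b=1270 with a,b coprime.
Pairs found: (1,1270), (2,635), (5,254), (10,127), ... (4 more)
Total ordered pairs: 8


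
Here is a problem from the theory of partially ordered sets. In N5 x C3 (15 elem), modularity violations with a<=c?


Modular law: if a <= c then a v (b ^ c) = (a v b) ^ c.
Check all triples (a,b,c) with a <= c among 15 elements.
  e.g. a=(a,0), b=(c,0), c=(b,0): lhs=(a,0) != rhs=(b,0)
  e.g. a=(a,0), b=(c,1), c=(b,0): lhs=(a,0) != rhs=(b,0)
Total violating triples: 18


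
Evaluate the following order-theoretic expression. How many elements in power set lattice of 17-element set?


Power set = 2^n.
2^17 = 131072


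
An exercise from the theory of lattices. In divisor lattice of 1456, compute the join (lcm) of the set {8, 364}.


In a divisor lattice, join = lcm (least common multiple).
Compute lcm iteratively: start with first element, then lcm(current, next).
Elements: [8, 364]
lcm(8,364) = 728
Final lcm = 728


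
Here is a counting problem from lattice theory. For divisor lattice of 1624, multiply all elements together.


Divisors of 1624: [1, 2, 4, 7, 8, 14, 28, 29, 56, 58, 116, 203, 232, 406, 812, 1624]
Product = n^(d(n)/2) = 1624^(16/2)
Product = 48382488186132912853221376


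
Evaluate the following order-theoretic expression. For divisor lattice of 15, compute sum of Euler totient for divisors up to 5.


Divisors of 15 up to 5: [1, 3, 5]
phi values: [1, 2, 4]
Sum = 7


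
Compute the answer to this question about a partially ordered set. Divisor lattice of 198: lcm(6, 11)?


Join=lcm.
gcd(6,11)=1
lcm=66


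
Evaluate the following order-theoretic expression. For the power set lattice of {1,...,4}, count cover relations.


A cover relation a -< b holds when a < b with no c strictly between.
Cover relations:
  {} -< {1}
  {} -< {2}
  {} -< {3}
  {} -< {4}
  {1} -< {1,2}
  {1} -< {1,3}
  {1} -< {1,4}
  {2} -< {1,2}
  ...24 more
Total: 32


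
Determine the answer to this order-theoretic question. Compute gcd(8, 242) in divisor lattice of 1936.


In a divisor lattice, meet = gcd (greatest common divisor).
By Euclidean algorithm or factoring: gcd(8,242) = 2


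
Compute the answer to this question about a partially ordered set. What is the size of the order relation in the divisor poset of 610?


The order relation is {(a,b) : a <= b}, reflexive so it includes (a,a).
Examples: (1,1), (1,10), (1,122), (1,2), (1,305), ...
Total ordered pairs: 27


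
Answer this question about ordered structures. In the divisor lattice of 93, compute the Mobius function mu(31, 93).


In a divisor lattice, mu(a,b) = mu(b/a) where mu is the classical Mobius function.
b/a = 93/31 = 3
Prime factorization of 3: primes [3]
3 is squarefree with 1 prime factor(s), so mu(3) = (-1)^1 = -1


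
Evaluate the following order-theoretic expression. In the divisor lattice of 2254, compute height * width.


Height = length of longest chain minus 1; width = size of largest antichain.
A maximum chain: 1 | 23 | 161 | 1127 | 2254  (height 4).
A maximum antichain: {14, 46, 49, 161}  (width 4).
Product = 4 * 4 = 16


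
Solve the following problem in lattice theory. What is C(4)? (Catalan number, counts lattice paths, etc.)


C(n) = C(2n, n) / (n+1).
C(8, 4) = 70
C(4) = 70 / 5 = 14


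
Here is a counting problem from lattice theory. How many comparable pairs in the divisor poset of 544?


A comparable pair {a,b} has a < b or b < a in the order.
Count unordered pairs where one element is strictly below the other.
Examples: {1,2}, {1,4}, {1,8}, {1,16}, ...
Total comparable pairs: 51


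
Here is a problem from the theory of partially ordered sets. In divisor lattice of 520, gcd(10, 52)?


Meet=gcd.
gcd(10,52)=2


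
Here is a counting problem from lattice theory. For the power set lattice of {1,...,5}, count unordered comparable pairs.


A comparable pair {a,b} has a < b or b < a in the order.
Count unordered pairs where one element is strictly below the other.
Examples: {{},{1}}, {{},{2}}, {{},{3}}, {{},{4}}, ...
Total comparable pairs: 211


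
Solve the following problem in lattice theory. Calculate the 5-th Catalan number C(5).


C(n) = C(2n, n) / (n+1).
C(10, 5) = 252
C(5) = 252 / 6 = 42


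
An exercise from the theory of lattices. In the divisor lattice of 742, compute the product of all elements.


Divisors of 742: [1, 2, 7, 14, 53, 106, 371, 742]
Product = n^(d(n)/2) = 742^(8/2)
Product = 303120718096


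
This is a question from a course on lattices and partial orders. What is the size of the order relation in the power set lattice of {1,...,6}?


The order relation is {(a,b) : a <= b}, reflexive so it includes (a,a).
Examples: ({},{}), ({},{1,2}), ({},{1,2,3}), ({},{1,2,3,4}), ({},{1,2,3,4,5}), ...
Total ordered pairs: 729


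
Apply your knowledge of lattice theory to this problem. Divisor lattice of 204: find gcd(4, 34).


In a divisor lattice, meet = gcd (greatest common divisor).
By Euclidean algorithm or factoring: gcd(4,34) = 2


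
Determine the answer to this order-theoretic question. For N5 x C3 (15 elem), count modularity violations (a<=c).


Modular law: if a <= c then a v (b ^ c) = (a v b) ^ c.
Check all triples (a,b,c) with a <= c among 15 elements.
  e.g. a=(a,0), b=(c,0), c=(b,0): lhs=(a,0) != rhs=(b,0)
  e.g. a=(a,0), b=(c,1), c=(b,0): lhs=(a,0) != rhs=(b,0)
Total violating triples: 18


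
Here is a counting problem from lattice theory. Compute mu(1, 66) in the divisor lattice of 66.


In a divisor lattice, mu(a,b) = mu(b/a) where mu is the classical Mobius function.
b/a = 66/1 = 66
Prime factorization of 66: primes [2, 3, 11]
66 is squarefree with 3 prime factor(s), so mu(66) = (-1)^3 = -1


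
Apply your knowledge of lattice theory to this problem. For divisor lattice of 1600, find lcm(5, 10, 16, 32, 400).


In a divisor lattice, join = lcm (least common multiple).
Compute lcm iteratively: start with first element, then lcm(current, next).
Elements: [5, 10, 16, 32, 400]
lcm(5,10) = 10
lcm(10,16) = 80
lcm(80,32) = 160
lcm(160,400) = 800
Final lcm = 800


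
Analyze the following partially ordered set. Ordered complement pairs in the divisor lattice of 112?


Complement pair (a,b): a meet b = bottom, a join b = top.
Here: gcd(a,b)=1 and lcm(a,b)=112, i.e. a*b=112 with a,b coprime.
Pairs found: (1,112), (7,16), (16,7), (112,1)
Total ordered pairs: 4


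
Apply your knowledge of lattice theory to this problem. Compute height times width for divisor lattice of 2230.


Height = length of longest chain minus 1; width = size of largest antichain.
A maximum chain: 1 | 223 | 1115 | 2230  (height 3).
A maximum antichain: {2, 5, 223}  (width 3).
Product = 3 * 3 = 9


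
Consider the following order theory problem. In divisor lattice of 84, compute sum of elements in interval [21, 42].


Interval [21,42] in divisors of 84: [21, 42]
Sum = 63


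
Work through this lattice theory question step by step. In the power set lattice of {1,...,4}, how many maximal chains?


A maximal chain goes from the minimum element to a maximal element via cover relations.
Counting all min-to-max paths in the cover graph.
Total maximal chains: 24


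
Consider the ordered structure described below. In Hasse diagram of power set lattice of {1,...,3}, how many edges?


A cover relation a -< b holds when a < b with no c strictly between.
Cover relations:
  {} -< {1}
  {} -< {2}
  {} -< {3}
  {1} -< {1,2}
  {1} -< {1,3}
  {2} -< {1,2}
  {2} -< {2,3}
  {3} -< {1,3}
  ...4 more
Total: 12


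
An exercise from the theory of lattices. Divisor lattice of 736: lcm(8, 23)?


Join=lcm.
gcd(8,23)=1
lcm=184


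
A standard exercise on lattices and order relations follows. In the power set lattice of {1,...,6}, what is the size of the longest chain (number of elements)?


A chain is a totally ordered subset; we count the number of elements in a maximum chain.
Compute, for each element x, the size of the longest chain ending at x:
  {}: 1
  {1}: 2
  {2}: 2
  {3}: 2
  {4}: 2
  {5}: 2
  ...
A maximum chain: {} < {1} < {1,2} < {1,2,3} < {1,2,3,4} < {1,2,3,4,5} < {1,2,3,4,5,6}
Number of elements in the longest chain: 7


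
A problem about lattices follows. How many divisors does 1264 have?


Divisors of 1264: [1, 2, 4, 8, 16, 79, 158, 316, 632, 1264]
Count: 10


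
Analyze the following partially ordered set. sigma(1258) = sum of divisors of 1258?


sigma(n) = sum of divisors.
Divisors of 1258: [1, 2, 17, 34, 37, 74, 629, 1258]
Sum = 2052


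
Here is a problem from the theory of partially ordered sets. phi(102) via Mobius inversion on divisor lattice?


phi(n) = n * prod_{p|n} (1 - 1/p).
Prime divisors of 102: [2, 3, 17]
phi(102) = 102 * (1 - 1/2) * (1 - 1/3) * (1 - 1/17)
phi(102) = 32


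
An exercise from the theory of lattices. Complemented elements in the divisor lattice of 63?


An element a is complemented if some b has a meet b = bottom, a join b = top.
a is complemented iff gcd(a, n/a)=1, i.e. a is a unitary divisor of 63.
Complemented elements: 1, 7, 9, 63
Count: 4


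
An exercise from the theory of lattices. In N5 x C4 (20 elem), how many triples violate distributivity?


Distributive law: a ^ (b v c) = (a ^ b) v (a ^ c).
Check all 20^3 = 8000 ordered triples (a,b,c).
  e.g. a=(b,0), b=(a,0), c=(c,0): lhs=(b,0) != rhs=(a,0)
  e.g. a=(b,0), b=(a,0), c=(c,1): lhs=(b,0) != rhs=(a,0)
Total violating triples: 128


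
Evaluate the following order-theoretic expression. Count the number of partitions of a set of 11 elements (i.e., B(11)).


B(n) = number of set partitions of an n-element set.
B(n) satisfies the recurrence: B(n+1) = sum_k C(n,k)*B(k).
B(11) = 678570


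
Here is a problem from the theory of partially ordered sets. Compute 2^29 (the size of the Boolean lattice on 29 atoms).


Power set = 2^n.
2^29 = 536870912


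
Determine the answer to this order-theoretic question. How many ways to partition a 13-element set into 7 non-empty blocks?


S(n,k) = k*S(n-1,k) + S(n-1,k-1).
S(12,7) = 627396, S(12,6) = 1323652
S(13,7) = 7*627396 + 1323652 = 4391772 + 1323652
S(13,7) = 5715424


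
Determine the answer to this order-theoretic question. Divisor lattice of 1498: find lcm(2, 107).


In a divisor lattice, join = lcm (least common multiple).
gcd(2,107) = 1
lcm(2,107) = 2*107/gcd = 214/1 = 214


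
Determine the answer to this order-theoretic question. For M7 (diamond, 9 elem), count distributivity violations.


Distributive law: a ^ (b v c) = (a ^ b) v (a ^ c).
Check all 9^3 = 729 ordered triples (a,b,c).
  e.g. a=a1, b=a2, c=a3: lhs=a1 != rhs=0
  e.g. a=a1, b=a2, c=a4: lhs=a1 != rhs=0
Total violating triples: 210


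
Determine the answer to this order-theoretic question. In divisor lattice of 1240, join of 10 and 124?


In a divisor lattice, join = lcm (least common multiple).
gcd(10,124) = 2
lcm(10,124) = 10*124/gcd = 1240/2 = 620


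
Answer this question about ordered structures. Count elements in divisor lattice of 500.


Divisors of 500: [1, 2, 4, 5, 10, 20, 25, 50, 100, 125, 250, 500]
Count: 12


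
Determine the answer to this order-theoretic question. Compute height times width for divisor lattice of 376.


Height = length of longest chain minus 1; width = size of largest antichain.
A maximum chain: 1 | 47 | 94 | 188 | 376  (height 4).
A maximum antichain: {2, 47}  (width 2).
Product = 4 * 2 = 8


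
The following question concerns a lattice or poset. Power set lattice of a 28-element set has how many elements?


Power set = 2^n.
2^28 = 268435456


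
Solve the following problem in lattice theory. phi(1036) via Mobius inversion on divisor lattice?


phi(n) = n * prod_{p|n} (1 - 1/p).
Prime divisors of 1036: [2, 7, 37]
phi(1036) = 1036 * (1 - 1/2) * (1 - 1/7) * (1 - 1/37)
phi(1036) = 432


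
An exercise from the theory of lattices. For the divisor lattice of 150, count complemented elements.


An element a is complemented if some b has a meet b = bottom, a join b = top.
a is complemented iff gcd(a, n/a)=1, i.e. a is a unitary divisor of 150.
Complemented elements: 1, 2, 3, 6, 25, 50, ... (2 more)
Count: 8


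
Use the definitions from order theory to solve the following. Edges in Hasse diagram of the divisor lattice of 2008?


A cover relation a -< b holds when a < b with no c strictly between.
Cover relations:
  1 -< 2
  1 -< 251
  2 -< 4
  2 -< 502
  4 -< 8
  4 -< 1004
  8 -< 2008
  251 -< 502
  ...2 more
Total: 10


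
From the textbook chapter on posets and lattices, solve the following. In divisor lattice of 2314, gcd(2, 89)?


Meet=gcd.
gcd(2,89)=1


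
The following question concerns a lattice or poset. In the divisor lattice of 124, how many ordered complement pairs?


Complement pair (a,b): a meet b = bottom, a join b = top.
Here: gcd(a,b)=1 and lcm(a,b)=124, i.e. a*b=124 with a,b coprime.
Pairs found: (1,124), (4,31), (31,4), (124,1)
Total ordered pairs: 4


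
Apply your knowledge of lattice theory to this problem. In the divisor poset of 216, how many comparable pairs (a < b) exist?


A comparable pair {a,b} has a < b or b < a in the order.
Count unordered pairs where one element is strictly below the other.
Examples: {1,2}, {1,3}, {1,4}, {1,6}, ...
Total comparable pairs: 84


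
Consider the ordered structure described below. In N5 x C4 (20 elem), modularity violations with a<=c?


Modular law: if a <= c then a v (b ^ c) = (a v b) ^ c.
Check all triples (a,b,c) with a <= c among 20 elements.
  e.g. a=(a,0), b=(c,0), c=(b,0): lhs=(a,0) != rhs=(b,0)
  e.g. a=(a,0), b=(c,1), c=(b,0): lhs=(a,0) != rhs=(b,0)
Total violating triples: 40


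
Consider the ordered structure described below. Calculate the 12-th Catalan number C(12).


C(n) = C(2n, n) / (n+1).
C(24, 12) = 2704156
C(12) = 2704156 / 13 = 208012


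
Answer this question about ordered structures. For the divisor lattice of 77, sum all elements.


sigma(n) = sum of divisors.
Divisors of 77: [1, 7, 11, 77]
Sum = 96


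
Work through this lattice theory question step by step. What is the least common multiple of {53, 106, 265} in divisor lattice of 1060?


In a divisor lattice, join = lcm (least common multiple).
Compute lcm iteratively: start with first element, then lcm(current, next).
Elements: [53, 106, 265]
lcm(53,106) = 106
lcm(106,265) = 530
Final lcm = 530


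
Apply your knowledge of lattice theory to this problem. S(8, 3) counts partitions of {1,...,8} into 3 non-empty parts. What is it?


S(n,k) = k*S(n-1,k) + S(n-1,k-1).
S(7,3) = 301, S(7,2) = 63
S(8,3) = 3*301 + 63 = 903 + 63
S(8,3) = 966


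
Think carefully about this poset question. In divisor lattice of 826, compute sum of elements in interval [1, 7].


Interval [1,7] in divisors of 826: [1, 7]
Sum = 8


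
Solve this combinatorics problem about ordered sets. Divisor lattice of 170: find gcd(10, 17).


In a divisor lattice, meet = gcd (greatest common divisor).
By Euclidean algorithm or factoring: gcd(10,17) = 1


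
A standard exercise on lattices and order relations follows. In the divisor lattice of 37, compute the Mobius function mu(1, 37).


In a divisor lattice, mu(a,b) = mu(b/a) where mu is the classical Mobius function.
b/a = 37/1 = 37
Prime factorization of 37: primes [37]
37 is squarefree with 1 prime factor(s), so mu(37) = (-1)^1 = -1


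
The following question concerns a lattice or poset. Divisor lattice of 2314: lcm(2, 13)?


Join=lcm.
gcd(2,13)=1
lcm=26


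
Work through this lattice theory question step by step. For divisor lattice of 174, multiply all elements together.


Divisors of 174: [1, 2, 3, 6, 29, 58, 87, 174]
Product = n^(d(n)/2) = 174^(8/2)
Product = 916636176


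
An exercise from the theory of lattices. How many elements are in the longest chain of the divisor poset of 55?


A chain is a totally ordered subset; we count the number of elements in a maximum chain.
Compute, for each element x, the size of the longest chain ending at x:
  1: 1
  5: 2
  11: 2
  55: 3
A maximum chain: 1 < 5 < 55
Number of elements in the longest chain: 3


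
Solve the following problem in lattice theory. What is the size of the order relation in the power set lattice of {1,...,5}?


The order relation is {(a,b) : a <= b}, reflexive so it includes (a,a).
Examples: ({},{}), ({},{1,2}), ({},{1,2,3}), ({},{1,2,3,4}), ({},{1,2,3,4,5}), ...
Total ordered pairs: 243


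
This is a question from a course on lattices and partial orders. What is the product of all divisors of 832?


Divisors of 832: [1, 2, 4, 8, 13, 16, 26, 32, 52, 64, 104, 208, 416, 832]
Product = n^(d(n)/2) = 832^(14/2)
Product = 275970896268800032768


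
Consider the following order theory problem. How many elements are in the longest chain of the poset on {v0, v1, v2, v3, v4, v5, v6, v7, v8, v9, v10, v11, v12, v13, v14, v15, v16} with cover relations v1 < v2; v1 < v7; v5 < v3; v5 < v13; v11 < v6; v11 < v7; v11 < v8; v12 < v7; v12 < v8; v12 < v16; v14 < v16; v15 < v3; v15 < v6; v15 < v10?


A chain is a totally ordered subset; we count the number of elements in a maximum chain.
Compute, for each element x, the size of the longest chain ending at x:
  v0: 1
  v1: 1
  v4: 1
  v5: 1
  v9: 1
  v11: 1
  ...
A maximum chain: v1 < v2
Number of elements in the longest chain: 2


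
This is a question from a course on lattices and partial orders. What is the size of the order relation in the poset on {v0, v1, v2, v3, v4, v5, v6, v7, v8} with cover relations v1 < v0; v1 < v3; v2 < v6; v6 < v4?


The order relation is {(a,b) : a <= b}, reflexive so it includes (a,a).
Examples: (v0,v0), (v1,v0), (v1,v1), (v1,v3), (v2,v2), ...
Total ordered pairs: 14


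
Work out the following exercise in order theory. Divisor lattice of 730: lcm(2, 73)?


Join=lcm.
gcd(2,73)=1
lcm=146


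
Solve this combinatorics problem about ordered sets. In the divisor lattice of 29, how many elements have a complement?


An element a is complemented if some b has a meet b = bottom, a join b = top.
a is complemented iff gcd(a, n/a)=1, i.e. a is a unitary divisor of 29.
Complemented elements: 1, 29
Count: 2


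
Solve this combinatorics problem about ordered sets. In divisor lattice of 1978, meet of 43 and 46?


In a divisor lattice, meet = gcd (greatest common divisor).
By Euclidean algorithm or factoring: gcd(43,46) = 1


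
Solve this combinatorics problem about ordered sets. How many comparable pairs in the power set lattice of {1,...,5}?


A comparable pair {a,b} has a < b or b < a in the order.
Count unordered pairs where one element is strictly below the other.
Examples: {{},{1}}, {{},{2}}, {{},{3}}, {{},{4}}, ...
Total comparable pairs: 211


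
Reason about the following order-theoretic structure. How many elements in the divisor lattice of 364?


Divisors of 364: [1, 2, 4, 7, 13, 14, 26, 28, 52, 91, 182, 364]
Count: 12


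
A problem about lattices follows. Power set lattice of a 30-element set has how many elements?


Power set = 2^n.
2^30 = 1073741824


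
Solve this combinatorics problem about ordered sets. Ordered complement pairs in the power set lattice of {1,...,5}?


Complement pair (a,b): a meet b = bottom, a join b = top.
Here: A intersect B = {} and A union B = {1,...,5}.
Pairs found: ({},{1,2,3,4,5}), ({1},{2,3,4,5}), ({2},{1,3,4,5}), ({3},{1,2,4,5}), ... (28 more)
Total ordered pairs: 32


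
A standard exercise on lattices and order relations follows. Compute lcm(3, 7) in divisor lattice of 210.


In a divisor lattice, join = lcm (least common multiple).
gcd(3,7) = 1
lcm(3,7) = 3*7/gcd = 21/1 = 21


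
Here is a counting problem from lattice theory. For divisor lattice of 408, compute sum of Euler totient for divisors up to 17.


Divisors of 408 up to 17: [1, 2, 3, 4, 6, 8, 12, 17]
phi values: [1, 1, 2, 2, 2, 4, 4, 16]
Sum = 32


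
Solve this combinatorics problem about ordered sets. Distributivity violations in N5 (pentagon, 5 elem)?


Distributive law: a ^ (b v c) = (a ^ b) v (a ^ c).
Check all 5^3 = 125 ordered triples (a,b,c).
  e.g. a=b, b=a, c=c: lhs=b != rhs=a
  e.g. a=b, b=c, c=a: lhs=b != rhs=a
Total violating triples: 2


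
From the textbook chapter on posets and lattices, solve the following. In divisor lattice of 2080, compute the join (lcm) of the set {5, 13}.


In a divisor lattice, join = lcm (least common multiple).
Compute lcm iteratively: start with first element, then lcm(current, next).
Elements: [5, 13]
lcm(5,13) = 65
Final lcm = 65


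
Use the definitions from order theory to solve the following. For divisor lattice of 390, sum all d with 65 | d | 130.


Interval [65,130] in divisors of 390: [65, 130]
Sum = 195


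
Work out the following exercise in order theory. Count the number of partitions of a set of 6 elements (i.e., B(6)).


B(n) = number of set partitions of an n-element set.
B(n) satisfies the recurrence: B(n+1) = sum_k C(n,k)*B(k).
B(6) = 203


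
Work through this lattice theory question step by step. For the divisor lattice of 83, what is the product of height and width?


Height = length of longest chain minus 1; width = size of largest antichain.
A maximum chain: 1 | 83  (height 1).
A maximum antichain: {1}  (width 1).
Product = 1 * 1 = 1
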